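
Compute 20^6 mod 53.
9

Use repeated squaring. Binary(6) = 110. Walk through the bits of the exponent 6 left-to-right: at each bit after the leading one, square the running value, then multiply by 20 if the bit is 1 (always reducing mod 53):
  bit 1 = 1 (leading): start with 20.
  bit 2 = 1: square 20^2 = 400 ≡ 29; bit is 1, so multiply 29·20 = 580 ≡ 50 (mod 53).
  bit 3 = 0: square 50^2 = 2500 ≡ 9 (mod 53).
Final value: 20^6 ≡ 9 (mod 53).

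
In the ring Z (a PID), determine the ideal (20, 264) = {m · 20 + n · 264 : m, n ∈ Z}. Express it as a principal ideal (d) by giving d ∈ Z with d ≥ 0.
In the PID Z, (a, b) is generated by gcd(a, b). Compute gcd(264, 20) with the extended Euclidean algorithm, tracking rows (r, s, t) with s·264 + t·20 = r:
  row A: (264, 1, 0)   [1·264 + 0·20 = 264]
  row B: (20, 0, 1)   [0·264 + 1·20 = 20]
  264 = 13·20 + 4   → row C = row A − 13·row B = (4, 1, −13)   [check: 1·264 − 13·20 = 4]
  20 = 5·4 + 0   → remainder 0, stop. gcd = 4 (last nonzero row C).
So gcd(20, 264) = 4, with Bézout identity 1·264 − 13·20 = 4. Containment (⊇): the Bézout identity exhibits 4 as an element of (20, 264), giving (4) ⊆ (20, 264). Containment (⊆): since 4 | 20 and 4 | 264 (20 = 4·5, 264 = 4·66), every Z-linear combination of 20 and 264 is divisible by 4, so (20, 264) ⊆ (4). Therefore (20, 264) = (4), d = 4.

Final answer: (20, 264) = (4); d = 4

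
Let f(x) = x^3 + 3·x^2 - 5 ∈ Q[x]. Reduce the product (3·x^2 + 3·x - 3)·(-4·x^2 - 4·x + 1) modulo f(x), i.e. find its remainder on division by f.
First multiply in Q[x] without reducing: a · b = -12·x^4 - 24·x^3 + 3·x^2 + 15·x - 3. Now divide by f(x) = x^3 + 3·x^2 - 5, eliminating the leading term at each step:
  leading term -12·x^4: subtract (-12·x)·f(x) = -12·x^4 - 36·x^3 + 60·x, leaving 12·x^3 + 3·x^2 - 45·x - 3
  leading term 12·x^3: subtract (12)·f(x) = 12·x^3 + 36·x^2 - 60, leaving -33·x^2 - 45·x + 57
The degree is now < 3, so this is the remainder. Hence a · b ≡ -33·x^2 - 45·x + 57 in Q[x]/(f).

Final answer: a · b ≡ -33·x^2 - 45·x + 57 (mod f(x))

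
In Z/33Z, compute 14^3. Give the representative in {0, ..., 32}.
5

Use repeated squaring. Binary(3) = 11. Walk through the bits of the exponent 3 left-to-right: at each bit after the leading one, square the running value, then multiply by 14 if the bit is 1 (always reducing mod 33):
  bit 1 = 1 (leading): start with 14.
  bit 2 = 1: square 14^2 = 196 ≡ 31; bit is 1, so multiply 31·14 = 434 ≡ 5 (mod 33).
Final value: 14^3 ≡ 5 (mod 33).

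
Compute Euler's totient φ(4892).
φ is multiplicative, with φ(p^e) = p^e − p^(e−1). Factorise 4892 = 2^2 · 1223. Then
  φ(4892) = (2^2 − 2^1) · (1223 − 1) = 2 · 1222 = 2444.

Final answer: φ(4892) = 2444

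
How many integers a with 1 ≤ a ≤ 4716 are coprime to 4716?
1560

The number of a ∈ {1, ..., 4716} with gcd(a, 4716) = 1 is by definition Euler's totient φ(4716). φ is multiplicative, with φ(p^e) = p^e − p^(e−1). Factorise 4716 = 2^2 · 3^2 · 131. Then
  φ(4716) = (2^2 − 2^1) · (3^2 − 3^1) · (131 − 1) = 2 · 6 · 130 = 1560.
So there are 1560 such integers.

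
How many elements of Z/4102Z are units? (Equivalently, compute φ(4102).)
An element a ∈ Z/4102Z is a unit iff gcd(a, 4102) = 1, so the number of units is φ(4102). φ is multiplicative, with φ(p^e) = p^e − p^(e−1). Factorise 4102 = 2 · 7 · 293. Then
  φ(4102) = (2 − 1) · (7 − 1) · (293 − 1) = 1 · 6 · 292 = 1752.

Final answer: Z/4102Z has φ(4102) = 1752 units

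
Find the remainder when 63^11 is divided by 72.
Use repeated squaring. Binary(11) = 1011. Walk through the bits of the exponent 11 left-to-right: at each bit after the leading one, square the running value, then multiply by 63 if the bit is 1 (always reducing mod 72):
  bit 1 = 1 (leading): start with 63.
  bit 2 = 0: square 63^2 = 3969 ≡ 9 (mod 72).
  bit 3 = 1: square 9^2 = 81 ≡ 9; bit is 1, so multiply 9·63 = 567 ≡ 63 (mod 72).
  bit 4 = 1: square 63^2 = 3969 ≡ 9; bit is 1, so multiply 9·63 = 567 ≡ 63 (mod 72).
Final value: 63^11 ≡ 63 (mod 72).

Final answer: 63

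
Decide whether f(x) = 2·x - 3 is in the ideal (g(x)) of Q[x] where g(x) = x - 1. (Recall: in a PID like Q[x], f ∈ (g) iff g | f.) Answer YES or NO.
In Q[x] the ideal (g) consists of all multiples of g, so f ∈ (g) iff g | f, i.e. iff the remainder of f on division by g is 0. Divide f by g (g is monic, so eliminate the leading term of the running remainder at each step):
  leading term 2·x: subtract (2)·g(x) = 2·x - 2, leaving -1
The remainder r(x) = -1 ≠ 0 (and deg r < deg g), so g ∤ f, i.e. f ∉ (g).

Final answer: NO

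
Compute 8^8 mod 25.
Use repeated squaring. Binary(8) = 1000. Walk through the bits of the exponent 8 left-to-right: at each bit after the leading one, square the running value, then multiply by 8 if the bit is 1 (always reducing mod 25):
  bit 1 = 1 (leading): start with 8.
  bit 2 = 0: square 8^2 = 64 ≡ 14 (mod 25).
  bit 3 = 0: square 14^2 = 196 ≡ 21 (mod 25).
  bit 4 = 0: square 21^2 = 441 ≡ 16 (mod 25).
Final value: 8^8 ≡ 16 (mod 25).

Final answer: 16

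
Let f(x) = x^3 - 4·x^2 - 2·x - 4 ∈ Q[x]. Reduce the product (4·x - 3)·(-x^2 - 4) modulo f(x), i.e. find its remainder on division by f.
First multiply in Q[x] without reducing: a · b = -4·x^3 + 3·x^2 - 16·x + 12. Now divide by f(x) = x^3 - 4·x^2 - 2·x - 4, eliminating the leading term at each step:
  leading term -4·x^3: subtract (-4)·f(x) = -4·x^3 + 16·x^2 + 8·x + 16, leaving -13·x^2 - 24·x - 4
The degree is now < 3, so this is the remainder. Hence a · b ≡ -13·x^2 - 24·x - 4 in Q[x]/(f).

Final answer: a · b ≡ -13·x^2 - 24·x - 4 (mod f(x))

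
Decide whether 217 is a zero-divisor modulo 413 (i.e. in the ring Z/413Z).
gcd(217, 413) = 7 > 1, so 217 is not a unit in Z/413Z. In Z/nZ every nonzero non-unit is a zero-divisor: explicitly, take b = 413/gcd = 59 ≠ 0 (mod 413); then 217·59 = 12803 = 31·413, i.e. 217·59 ≡ 0 (mod 413). So 217 is a zero-divisor.

Final answer: YES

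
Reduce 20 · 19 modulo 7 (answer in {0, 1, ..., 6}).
Reduce the factors first: 20 ≡ 6, 19 ≡ 5 (mod 7), so 20 · 19 ≡ 6 · 5 (mod 7). 6 · 5 = 30. Dividing by 7: 30 = 4·7 + 2. So (20 · 19) mod 7 = 2.

Final answer: 2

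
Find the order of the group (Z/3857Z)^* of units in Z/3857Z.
|(Z/3857Z)^*| = 3024

(Z/3857Z)^* consists of the classes a with gcd(a, 3857) = 1, so its order is φ(3857). φ is multiplicative, with φ(p^e) = p^e − p^(e−1). Factorise 3857 = 7 · 19 · 29. Then
  φ(3857) = (7 − 1) · (19 − 1) · (29 − 1) = 6 · 18 · 28 = 3024.
Thus |(Z/3857Z)^*| = 3024.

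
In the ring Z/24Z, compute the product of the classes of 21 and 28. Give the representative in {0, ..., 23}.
12

Reduce the factors first: 28 ≡ 4 (mod 24), so 21 · 28 ≡ 21 · 4 (mod 24). 21 · 4 = 84. Dividing by 24: 84 = 3·24 + 12. So (21 · 28) mod 24 = 12.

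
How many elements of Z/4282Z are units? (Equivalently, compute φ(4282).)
Z/4282Z has φ(4282) = 2140 units

An element a ∈ Z/4282Z is a unit iff gcd(a, 4282) = 1, so the number of units is φ(4282). φ is multiplicative, with φ(p^e) = p^e − p^(e−1). Factorise 4282 = 2 · 2141. Then
  φ(4282) = (2 − 1) · (2141 − 1) = 1 · 2140 = 2140.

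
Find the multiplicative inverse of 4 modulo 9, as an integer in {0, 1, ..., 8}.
Apply the extended Euclidean algorithm to (9, 4), tracking rows (r, s, t) with s·9 + t·4 = r. Each division r_prev = q·r_cur + r_new produces the new row as (previous row) − q·(current row):
  row A: (9, 1, 0)   [1·9 + 0·4 = 9]
  row B: (4, 0, 1)   [0·9 + 1·4 = 4]
  9 = 2·4 + 1   → row C = row A − 2·row B = (1, 1, −2)   [check: 1·9 − 2·4 = 1]
  4 = 4·1 + 0   → remainder 0, stop. gcd = 1 (last nonzero row C).
The gcd is 1, so 4 is invertible mod 9. The last nonzero row gives 1·9 − 2·4 = 1, so t = −2. So 4^(−1) ≡ −2 ≡ 7 (mod 9). Verify: 4 · 7 = 28 ≡ 1 (mod 9). ✓

Final answer: 4^(−1) ≡ 7 (mod 9)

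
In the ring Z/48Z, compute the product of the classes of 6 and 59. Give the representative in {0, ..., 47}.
18

Reduce the factors first: 59 ≡ 11 (mod 48), so 6 · 59 ≡ 6 · 11 (mod 48). 6 · 11 = 66. Dividing by 48: 66 = 1·48 + 18. So (6 · 59) mod 48 = 18.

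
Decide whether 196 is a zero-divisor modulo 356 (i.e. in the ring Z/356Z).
gcd(196, 356) = 4 > 1, so 196 is not a unit in Z/356Z. In Z/nZ every nonzero non-unit is a zero-divisor: explicitly, take b = 356/gcd = 89 ≠ 0 (mod 356); then 196·89 = 17444 = 49·356, i.e. 196·89 ≡ 0 (mod 356). So 196 is a zero-divisor.

Final answer: YES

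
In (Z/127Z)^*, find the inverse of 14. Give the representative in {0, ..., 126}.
14^(−1) ≡ 118 (mod 127)

Apply the extended Euclidean algorithm to (127, 14), tracking rows (r, s, t) with s·127 + t·14 = r. Each division r_prev = q·r_cur + r_new produces the new row as (previous row) − q·(current row):
  row A: (127, 1, 0)   [1·127 + 0·14 = 127]
  row B: (14, 0, 1)   [0·127 + 1·14 = 14]
  127 = 9·14 + 1   → row C = row A − 9·row B = (1, 1, −9)   [check: 1·127 − 9·14 = 1]
  14 = 14·1 + 0   → remainder 0, stop. gcd = 1 (last nonzero row C).
The gcd is 1, so 14 is invertible mod 127. The last nonzero row gives 1·127 − 9·14 = 1, so t = −9. So 14^(−1) ≡ −9 ≡ 118 (mod 127). Verify: 14 · 118 = 1652 ≡ 1 (mod 127). ✓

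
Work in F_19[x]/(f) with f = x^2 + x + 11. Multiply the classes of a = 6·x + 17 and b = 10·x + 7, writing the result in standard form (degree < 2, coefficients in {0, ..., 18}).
Multiply as integer polynomials: a · b = 60·x^2 + 212·x + 119. Reducing coefficients mod 19: a · b ≡ 3·x^2 + 3·x + 5. Now divide by f(x) = x^2 + x + 11 in F_19[x], eliminating the leading term at each step:
  leading term 3·x^2: subtract (3)·f(x) = 3·x^2 + 3·x + 14, leaving 10 (coefficients mod 19)
The degree is now < 2, so this is the remainder. Hence a · b ≡ 10 in F_19[x]/(f).

Final answer: a · b ≡ 10 (mod f(x))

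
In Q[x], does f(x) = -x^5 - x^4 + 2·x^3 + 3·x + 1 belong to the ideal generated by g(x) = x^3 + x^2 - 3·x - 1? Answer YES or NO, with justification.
YES

In Q[x] the ideal (g) consists of all multiples of g, so f ∈ (g) iff g | f, i.e. iff the remainder of f on division by g is 0. Divide f by g (g is monic, so eliminate the leading term of the running remainder at each step):
  leading term -x^5: subtract (-x^2)·g(x) = -x^5 - x^4 + 3·x^3 + x^2, leaving -x^3 - x^2 + 3·x + 1
  leading term -x^3: subtract (-1)·g(x) = -x^3 - x^2 + 3·x + 1, leaving 0
The remainder is 0, so f(x) = g(x) · h(x) with h(x) = -x^2 - 1. Hence g | f, i.e. f ∈ (g).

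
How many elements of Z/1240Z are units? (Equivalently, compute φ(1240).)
An element a ∈ Z/1240Z is a unit iff gcd(a, 1240) = 1, so the number of units is φ(1240). φ is multiplicative, with φ(p^e) = p^e − p^(e−1). Factorise 1240 = 2^3 · 5 · 31. Then
  φ(1240) = (2^3 − 2^2) · (5 − 1) · (31 − 1) = 4 · 4 · 30 = 480.

Final answer: Z/1240Z has φ(1240) = 480 units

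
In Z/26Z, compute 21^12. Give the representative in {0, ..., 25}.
1

Use repeated squaring. Binary(12) = 1100. Walk through the bits of the exponent 12 left-to-right: at each bit after the leading one, square the running value, then multiply by 21 if the bit is 1 (always reducing mod 26):
  bit 1 = 1 (leading): start with 21.
  bit 2 = 1: square 21^2 = 441 ≡ 25; bit is 1, so multiply 25·21 = 525 ≡ 5 (mod 26).
  bit 3 = 0: square 5^2 = 25 (mod 26).
  bit 4 = 0: square 25^2 = 625 ≡ 1 (mod 26).
Final value: 21^12 ≡ 1 (mod 26).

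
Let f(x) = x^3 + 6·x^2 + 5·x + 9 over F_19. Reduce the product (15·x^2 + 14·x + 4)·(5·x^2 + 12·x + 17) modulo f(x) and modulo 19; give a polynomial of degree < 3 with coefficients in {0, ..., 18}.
Multiply as integer polynomials: a · b = 75·x^4 + 250·x^3 + 443·x^2 + 286·x + 68. Reducing coefficients mod 19: a · b ≡ 18·x^4 + 3·x^3 + 6·x^2 + x + 11. Now divide by f(x) = x^3 + 6·x^2 + 5·x + 9 in F_19[x], eliminating the leading term at each step:
  leading term 18·x^4: subtract (18·x)·f(x) = 18·x^4 + 13·x^3 + 14·x^2 + 10·x, leaving 9·x^3 + 11·x^2 + 10·x + 11 (coefficients mod 19)
  leading term 9·x^3: subtract (9)·f(x) = 9·x^3 + 16·x^2 + 7·x + 5, leaving 14·x^2 + 3·x + 6 (coefficients mod 19)
The degree is now < 3, so this is the remainder. Hence a · b ≡ 14·x^2 + 3·x + 6 in F_19[x]/(f).

Final answer: a · b ≡ 14·x^2 + 3·x + 6 (mod f(x))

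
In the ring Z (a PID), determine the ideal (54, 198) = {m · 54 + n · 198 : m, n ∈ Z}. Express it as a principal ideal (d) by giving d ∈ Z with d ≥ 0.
In the PID Z, (a, b) is generated by gcd(a, b). Compute gcd(198, 54) with the extended Euclidean algorithm, tracking rows (r, s, t) with s·198 + t·54 = r:
  row A: (198, 1, 0)   [1·198 + 0·54 = 198]
  row B: (54, 0, 1)   [0·198 + 1·54 = 54]
  198 = 3·54 + 36   → row C = row A − 3·row B = (36, 1, −3)   [check: 1·198 − 3·54 = 36]
  54 = 1·36 + 18   → row D = row B − 1·row C = (18, −1, 4)   [check: −1·198 + 4·54 = 18]
  36 = 2·18 + 0   → remainder 0, stop. gcd = 18 (last nonzero row D).
So gcd(54, 198) = 18, with Bézout identity −1·198 + 4·54 = 18. Containment (⊇): the Bézout identity exhibits 18 as an element of (54, 198), giving (18) ⊆ (54, 198). Containment (⊆): since 18 | 54 and 18 | 198 (54 = 18·3, 198 = 18·11), every Z-linear combination of 54 and 198 is divisible by 18, so (54, 198) ⊆ (18). Therefore (54, 198) = (18), d = 18.

Final answer: (54, 198) = (18); d = 18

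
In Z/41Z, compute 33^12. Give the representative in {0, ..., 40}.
18

Use repeated squaring. Binary(12) = 1100. Walk through the bits of the exponent 12 left-to-right: at each bit after the leading one, square the running value, then multiply by 33 if the bit is 1 (always reducing mod 41):
  bit 1 = 1 (leading): start with 33.
  bit 2 = 1: square 33^2 = 1089 ≡ 23; bit is 1, so multiply 23·33 = 759 ≡ 21 (mod 41).
  bit 3 = 0: square 21^2 = 441 ≡ 31 (mod 41).
  bit 4 = 0: square 31^2 = 961 ≡ 18 (mod 41).
Final value: 33^12 ≡ 18 (mod 41).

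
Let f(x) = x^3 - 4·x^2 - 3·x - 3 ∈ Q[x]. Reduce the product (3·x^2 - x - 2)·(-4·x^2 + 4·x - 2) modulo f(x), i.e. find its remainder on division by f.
First multiply in Q[x] without reducing: a · b = -12·x^4 + 16·x^3 - 2·x^2 - 6·x + 4. Now divide by f(x) = x^3 - 4·x^2 - 3·x - 3, eliminating the leading term at each step:
  leading term -12·x^4: subtract (-12·x)·f(x) = -12·x^4 + 48·x^3 + 36·x^2 + 36·x, leaving -32·x^3 - 38·x^2 - 42·x + 4
  leading term -32·x^3: subtract (-32)·f(x) = -32·x^3 + 128·x^2 + 96·x + 96, leaving -166·x^2 - 138·x - 92
The degree is now < 3, so this is the remainder. Hence a · b ≡ -166·x^2 - 138·x - 92 in Q[x]/(f).

Final answer: a · b ≡ -166·x^2 - 138·x - 92 (mod f(x))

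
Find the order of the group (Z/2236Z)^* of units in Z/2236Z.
(Z/2236Z)^* consists of the classes a with gcd(a, 2236) = 1, so its order is φ(2236). φ is multiplicative, with φ(p^e) = p^e − p^(e−1). Factorise 2236 = 2^2 · 13 · 43. Then
  φ(2236) = (2^2 − 2^1) · (13 − 1) · (43 − 1) = 2 · 12 · 42 = 1008.
Thus |(Z/2236Z)^*| = 1008.

Final answer: |(Z/2236Z)^*| = 1008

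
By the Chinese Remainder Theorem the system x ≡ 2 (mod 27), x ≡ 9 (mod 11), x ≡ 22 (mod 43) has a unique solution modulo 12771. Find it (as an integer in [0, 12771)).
x ≡ 2000 (mod 12771); the representative in [0, 12771) is 2000

The moduli 27, 11, 43 are pairwise coprime, so by the CRT there is a unique solution mod 27·11·43 = 12771.
Solve by successive substitution. Start with x ≡ 2 (mod 27).
  Combine with x ≡ 9 (mod 11): write x = 2 + 27·t and require 2 + 27·t ≡ 9 (mod 11), i.e. 27·t ≡ 9 − 2 ≡ 7 (mod 11). Since 27^(−1) ≡ 9 (mod 11) (27 ≡ 5 (mod 11)), t ≡ 9·7 ≡ 8 (mod 11). So x ≡ 2 + 27·8 = 218 (mod 297).
  Combine with x ≡ 22 (mod 43): write x = 218 + 297·t and require 218 + 297·t ≡ 22 (mod 43), i.e. 297·t ≡ 22 − 218 ≡ 19 (mod 43). Since 297^(−1) ≡ 32 (mod 43) (297 ≡ 39 (mod 43)), t ≡ 32·19 ≡ 6 (mod 43). So x ≡ 218 + 297·6 = 2000 (mod 12771).
Unique solution in [0, 12771): x = 2000.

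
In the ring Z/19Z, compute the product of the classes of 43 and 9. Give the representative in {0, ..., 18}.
7

Reduce the factors first: 43 ≡ 5 (mod 19), so 43 · 9 ≡ 5 · 9 (mod 19). 5 · 9 = 45. Dividing by 19: 45 = 2·19 + 7. So (43 · 9) mod 19 = 7.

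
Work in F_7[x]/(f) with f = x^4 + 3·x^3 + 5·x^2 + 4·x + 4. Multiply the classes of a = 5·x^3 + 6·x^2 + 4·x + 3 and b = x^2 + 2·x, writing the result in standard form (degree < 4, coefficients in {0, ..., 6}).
a · b ≡ 2·x^3 + 3·x + 3 (mod f(x))

Multiply as integer polynomials: a · b = 5·x^5 + 16·x^4 + 16·x^3 + 11·x^2 + 6·x. Reducing coefficients mod 7: a · b ≡ 5·x^5 + 2·x^4 + 2·x^3 + 4·x^2 + 6·x. Now divide by f(x) = x^4 + 3·x^3 + 5·x^2 + 4·x + 4 in F_7[x], eliminating the leading term at each step:
  leading term 5·x^5: subtract (5·x)·f(x) = 5·x^5 + x^4 + 4·x^3 + 6·x^2 + 6·x, leaving x^4 + 5·x^3 + 5·x^2 (coefficients mod 7)
  leading term x^4: subtract (1)·f(x) = x^4 + 3·x^3 + 5·x^2 + 4·x + 4, leaving 2·x^3 + 3·x + 3 (coefficients mod 7)
The degree is now < 4, so this is the remainder. Hence a · b ≡ 2·x^3 + 3·x + 3 in F_7[x]/(f).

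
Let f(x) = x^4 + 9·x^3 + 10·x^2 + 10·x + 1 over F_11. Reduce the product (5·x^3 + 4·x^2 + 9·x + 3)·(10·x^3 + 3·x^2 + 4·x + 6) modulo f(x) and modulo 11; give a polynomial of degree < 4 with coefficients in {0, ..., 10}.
Multiply as integer polynomials: a · b = 50·x^6 + 55·x^5 + 122·x^4 + 103·x^3 + 69·x^2 + 66·x + 18. Reducing coefficients mod 11: a · b ≡ 6·x^6 + x^4 + 4·x^3 + 3·x^2 + 7. Now divide by f(x) = x^4 + 9·x^3 + 10·x^2 + 10·x + 1 in F_11[x], eliminating the leading term at each step:
  leading term 6·x^6: subtract (6·x^2)·f(x) = 6·x^6 + 10·x^5 + 5·x^4 + 5·x^3 + 6·x^2, leaving x^5 + 7·x^4 + 10·x^3 + 8·x^2 + 7 (coefficients mod 11)
  leading term x^5: subtract (x)·f(x) = x^5 + 9·x^4 + 10·x^3 + 10·x^2 + x, leaving 9·x^4 + 9·x^2 + 10·x + 7 (coefficients mod 11)
  leading term 9·x^4: subtract (9)·f(x) = 9·x^4 + 4·x^3 + 2·x^2 + 2·x + 9, leaving 7·x^3 + 7·x^2 + 8·x + 9 (coefficients mod 11)
The degree is now < 4, so this is the remainder. Hence a · b ≡ 7·x^3 + 7·x^2 + 8·x + 9 in F_11[x]/(f).

Final answer: a · b ≡ 7·x^3 + 7·x^2 + 8·x + 9 (mod f(x))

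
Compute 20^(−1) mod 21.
20^(−1) ≡ 20 (mod 21)

Apply the extended Euclidean algorithm to (21, 20), tracking rows (r, s, t) with s·21 + t·20 = r. Each division r_prev = q·r_cur + r_new produces the new row as (previous row) − q·(current row):
  row A: (21, 1, 0)   [1·21 + 0·20 = 21]
  row B: (20, 0, 1)   [0·21 + 1·20 = 20]
  21 = 1·20 + 1   → row C = row A − 1·row B = (1, 1, −1)   [check: 1·21 − 1·20 = 1]
  20 = 20·1 + 0   → remainder 0, stop. gcd = 1 (last nonzero row C).
The gcd is 1, so 20 is invertible mod 21. The last nonzero row gives 1·21 − 1·20 = 1, so t = −1. So 20^(−1) ≡ −1 ≡ 20 (mod 21). Verify: 20 · 20 = 400 ≡ 1 (mod 21). ✓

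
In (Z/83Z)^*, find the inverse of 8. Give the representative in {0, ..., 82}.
Apply the extended Euclidean algorithm to (83, 8), tracking rows (r, s, t) with s·83 + t·8 = r. Each division r_prev = q·r_cur + r_new produces the new row as (previous row) − q·(current row):
  row A: (83, 1, 0)   [1·83 + 0·8 = 83]
  row B: (8, 0, 1)   [0·83 + 1·8 = 8]
  83 = 10·8 + 3   → row C = row A − 10·row B = (3, 1, −10)   [check: 1·83 − 10·8 = 3]
  8 = 2·3 + 2   → row D = row B − 2·row C = (2, −2, 21)   [check: −2·83 + 21·8 = 2]
  3 = 1·2 + 1   → row E = row C − 1·row D = (1, 3, −31)   [check: 3·83 − 31·8 = 1]
  2 = 2·1 + 0   → remainder 0, stop. gcd = 1 (last nonzero row E).
The gcd is 1, so 8 is invertible mod 83. The last nonzero row gives 3·83 − 31·8 = 1, so t = −31. So 8^(−1) ≡ −31 ≡ 52 (mod 83). Verify: 8 · 52 = 416 ≡ 1 (mod 83). ✓

Final answer: 8^(−1) ≡ 52 (mod 83)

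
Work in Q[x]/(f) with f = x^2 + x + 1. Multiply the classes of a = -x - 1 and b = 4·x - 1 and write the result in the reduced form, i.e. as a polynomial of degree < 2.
a · b ≡ x + 5 (mod f(x))

First multiply in Q[x] without reducing: a · b = -4·x^2 - 3·x + 1. Now divide by f(x) = x^2 + x + 1, eliminating the leading term at each step:
  leading term -4·x^2: subtract (-4)·f(x) = -4·x^2 - 4·x - 4, leaving x + 5
The degree is now < 2, so this is the remainder. Hence a · b ≡ x + 5 in Q[x]/(f).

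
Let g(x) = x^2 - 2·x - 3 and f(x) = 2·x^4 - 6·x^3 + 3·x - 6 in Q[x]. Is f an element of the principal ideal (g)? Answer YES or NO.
In Q[x] the ideal (g) consists of all multiples of g, so f ∈ (g) iff g | f, i.e. iff the remainder of f on division by g is 0. Divide f by g (g is monic, so eliminate the leading term of the running remainder at each step):
  leading term 2·x^4: subtract (2·x^2)·g(x) = 2·x^4 - 4·x^3 - 6·x^2, leaving -2·x^3 + 6·x^2 + 3·x - 6
  leading term -2·x^3: subtract (-2·x)·g(x) = -2·x^3 + 4·x^2 + 6·x, leaving 2·x^2 - 3·x - 6
  leading term 2·x^2: subtract (2)·g(x) = 2·x^2 - 4·x - 6, leaving x
The remainder r(x) = x ≠ 0 (and deg r < deg g), so g ∤ f, i.e. f ∉ (g).

Final answer: NO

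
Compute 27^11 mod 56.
Use repeated squaring. Binary(11) = 1011. Walk through the bits of the exponent 11 left-to-right: at each bit after the leading one, square the running value, then multiply by 27 if the bit is 1 (always reducing mod 56):
  bit 1 = 1 (leading): start with 27.
  bit 2 = 0: square 27^2 = 729 ≡ 1 (mod 56).
  bit 3 = 1: square 1^2 = 1; bit is 1, so multiply 1·27 = 27 (mod 56).
  bit 4 = 1: square 27^2 = 729 ≡ 1; bit is 1, so multiply 1·27 = 27 (mod 56).
Final value: 27^11 ≡ 27 (mod 56).

Final answer: 27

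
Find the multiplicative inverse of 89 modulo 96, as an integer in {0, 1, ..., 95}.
89^(−1) ≡ 41 (mod 96)

Apply the extended Euclidean algorithm to (96, 89), tracking rows (r, s, t) with s·96 + t·89 = r. Each division r_prev = q·r_cur + r_new produces the new row as (previous row) − q·(current row):
  row A: (96, 1, 0)   [1·96 + 0·89 = 96]
  row B: (89, 0, 1)   [0·96 + 1·89 = 89]
  96 = 1·89 + 7   → row C = row A − 1·row B = (7, 1, −1)   [check: 1·96 − 1·89 = 7]
  89 = 12·7 + 5   → row D = row B − 12·row C = (5, −12, 13)   [check: −12·96 + 13·89 = 5]
  7 = 1·5 + 2   → row E = row C − 1·row D = (2, 13, −14)   [check: 13·96 − 14·89 = 2]
  5 = 2·2 + 1   → row F = row D − 2·row E = (1, −38, 41)   [check: −38·96 + 41·89 = 1]
  2 = 2·1 + 0   → remainder 0, stop. gcd = 1 (last nonzero row F).
The gcd is 1, so 89 is invertible mod 96. The last nonzero row gives −38·96 + 41·89 = 1, so t = 41. So 89^(−1) ≡ 41 (mod 96). Verify: 89 · 41 = 3649 ≡ 1 (mod 96). ✓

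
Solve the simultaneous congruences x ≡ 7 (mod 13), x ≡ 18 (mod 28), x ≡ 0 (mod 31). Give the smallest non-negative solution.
x ≡ 10602 (mod 11284); the representative in [0, 11284) is 10602

The moduli 13, 28, 31 are pairwise coprime, so by the CRT there is a unique solution mod 13·28·31 = 11284.
Solve by successive substitution. Start with x ≡ 7 (mod 13).
  Combine with x ≡ 18 (mod 28): write x = 7 + 13·t and require 7 + 13·t ≡ 18 (mod 28), i.e. 13·t ≡ 18 − 7 ≡ 11 (mod 28). Since 13^(−1) ≡ 13 (mod 28), t ≡ 13·11 ≡ 3 (mod 28). So x ≡ 7 + 13·3 = 46 (mod 364).
  Combine with x ≡ 0 (mod 31): write x = 46 + 364·t and require 46 + 364·t ≡ 0 (mod 31), i.e. 364·t ≡ 0 − 46 ≡ 16 (mod 31). Since 364^(−1) ≡ 27 (mod 31) (364 ≡ 23 (mod 31)), t ≡ 27·16 ≡ 29 (mod 31). So x ≡ 46 + 364·29 = 10602 (mod 11284).
Unique solution in [0, 11284): x = 10602.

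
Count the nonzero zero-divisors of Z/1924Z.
In Z/1924Z each nonzero element is either a unit (gcd with 1924 is 1) or a zero-divisor (gcd > 1). The number of units is φ(1924): factorise 1924 = 2^2 · 13 · 37, so φ(1924) = (2^2 − 2^1) · (13 − 1) · (37 − 1) = 2 · 12 · 36 = 864. The nonzero elements number 1924 − 1 = 1923. Hence the nonzero zero-divisors number 1923 − 864 = 1059.

Final answer: Z/1924Z has 1059 nonzero zero-divisors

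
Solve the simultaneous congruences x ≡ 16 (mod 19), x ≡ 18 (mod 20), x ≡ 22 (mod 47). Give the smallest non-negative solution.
The moduli 19, 20, 47 are pairwise coprime, so by the CRT there is a unique solution mod 19·20·47 = 17860.
Solve by successive substitution. Start with x ≡ 16 (mod 19).
  Combine with x ≡ 18 (mod 20): write x = 16 + 19·t and require 16 + 19·t ≡ 18 (mod 20), i.e. 19·t ≡ 18 − 16 ≡ 2 (mod 20). Since 19^(−1) ≡ 19 (mod 20), t ≡ 19·2 ≡ 18 (mod 20). So x ≡ 16 + 19·18 = 358 (mod 380).
  Combine with x ≡ 22 (mod 47): write x = 358 + 380·t and require 358 + 380·t ≡ 22 (mod 47), i.e. 380·t ≡ 22 − 358 ≡ 40 (mod 47). Since 380^(−1) ≡ 12 (mod 47) (380 ≡ 4 (mod 47)), t ≡ 12·40 ≡ 10 (mod 47). So x ≡ 358 + 380·10 = 4158 (mod 17860).
Unique solution in [0, 17860): x = 4158.

Final answer: x ≡ 4158 (mod 17860); the representative in [0, 17860) is 4158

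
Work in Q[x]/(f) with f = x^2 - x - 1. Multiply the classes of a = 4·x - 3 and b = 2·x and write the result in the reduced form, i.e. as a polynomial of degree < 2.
a · b ≡ 2·x + 8 (mod f(x))

First multiply in Q[x] without reducing: a · b = 8·x^2 - 6·x. Now divide by f(x) = x^2 - x - 1, eliminating the leading term at each step:
  leading term 8·x^2: subtract (8)·f(x) = 8·x^2 - 8·x - 8, leaving 2·x + 8
The degree is now < 2, so this is the remainder. Hence a · b ≡ 2·x + 8 in Q[x]/(f).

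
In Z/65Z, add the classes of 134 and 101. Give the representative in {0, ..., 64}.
Reduce the summands first: 134 ≡ 4, 101 ≡ 36 (mod 65), so 134 + 101 ≡ 4 + 36 (mod 65). 4 + 36 = 40; 40 = 0·65 + 40, so (134 + 101) mod 65 = 40.

Final answer: 40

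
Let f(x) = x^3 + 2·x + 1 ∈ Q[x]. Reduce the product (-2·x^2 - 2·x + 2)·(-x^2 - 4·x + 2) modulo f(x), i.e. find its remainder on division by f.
a · b ≡ -2·x^2 - 34·x - 6 (mod f(x))

First multiply in Q[x] without reducing: a · b = 2·x^4 + 10·x^3 + 2·x^2 - 12·x + 4. Now divide by f(x) = x^3 + 2·x + 1, eliminating the leading term at each step:
  leading term 2·x^4: subtract (2·x)·f(x) = 2·x^4 + 4·x^2 + 2·x, leaving 10·x^3 - 2·x^2 - 14·x + 4
  leading term 10·x^3: subtract (10)·f(x) = 10·x^3 + 20·x + 10, leaving -2·x^2 - 34·x - 6
The degree is now < 3, so this is the remainder. Hence a · b ≡ -2·x^2 - 34·x - 6 in Q[x]/(f).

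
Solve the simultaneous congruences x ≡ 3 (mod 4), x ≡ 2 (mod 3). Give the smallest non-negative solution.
The moduli 4, 3 are pairwise coprime, so by the CRT there is a unique solution mod 4·3 = 12.
Solve by successive substitution. Start with x ≡ 3 (mod 4).
  Combine with x ≡ 2 (mod 3): write x = 3 + 4·t and require 3 + 4·t ≡ 2 (mod 3), i.e. 4·t ≡ 2 − 3 ≡ 2 (mod 3). Since 4^(−1) ≡ 1 (mod 3) (4 ≡ 1 (mod 3)), t ≡ 1·2 ≡ 2 (mod 3). So x ≡ 3 + 4·2 = 11 (mod 12).
Unique solution in [0, 12): x = 11.

Final answer: x ≡ 11 (mod 12); the representative in [0, 12) is 11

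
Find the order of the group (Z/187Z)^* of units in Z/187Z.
|(Z/187Z)^*| = 160

(Z/187Z)^* consists of the classes a with gcd(a, 187) = 1, so its order is φ(187). φ is multiplicative, with φ(p^e) = p^e − p^(e−1). Factorise 187 = 11 · 17. Then
  φ(187) = (11 − 1) · (17 − 1) = 10 · 16 = 160.
Thus |(Z/187Z)^*| = 160.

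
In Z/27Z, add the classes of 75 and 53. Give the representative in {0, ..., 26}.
Reduce the summands first: 75 ≡ 21, 53 ≡ 26 (mod 27), so 75 + 53 ≡ 21 + 26 (mod 27). 21 + 26 = 47; 47 = 1·27 + 20, so (75 + 53) mod 27 = 20.

Final answer: 20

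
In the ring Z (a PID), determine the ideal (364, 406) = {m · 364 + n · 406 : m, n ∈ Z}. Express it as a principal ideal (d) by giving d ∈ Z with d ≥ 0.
(364, 406) = (14); d = 14

In the PID Z, (a, b) is generated by gcd(a, b). Compute gcd(406, 364) with the extended Euclidean algorithm, tracking rows (r, s, t) with s·406 + t·364 = r:
  row A: (406, 1, 0)   [1·406 + 0·364 = 406]
  row B: (364, 0, 1)   [0·406 + 1·364 = 364]
  406 = 1·364 + 42   → row C = row A − 1·row B = (42, 1, −1)   [check: 1·406 − 1·364 = 42]
  364 = 8·42 + 28   → row D = row B − 8·row C = (28, −8, 9)   [check: −8·406 + 9·364 = 28]
  42 = 1·28 + 14   → row E = row C − 1·row D = (14, 9, −10)   [check: 9·406 − 10·364 = 14]
  28 = 2·14 + 0   → remainder 0, stop. gcd = 14 (last nonzero row E).
So gcd(364, 406) = 14, with Bézout identity 9·406 − 10·364 = 14. Containment (⊇): the Bézout identity exhibits 14 as an element of (364, 406), giving (14) ⊆ (364, 406). Containment (⊆): since 14 | 364 and 14 | 406 (364 = 14·26, 406 = 14·29), every Z-linear combination of 364 and 406 is divisible by 14, so (364, 406) ⊆ (14). Therefore (364, 406) = (14), d = 14.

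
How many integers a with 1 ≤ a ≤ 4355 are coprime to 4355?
3168

The number of a ∈ {1, ..., 4355} with gcd(a, 4355) = 1 is by definition Euler's totient φ(4355). φ is multiplicative, with φ(p^e) = p^e − p^(e−1). Factorise 4355 = 5 · 13 · 67. Then
  φ(4355) = (5 − 1) · (13 − 1) · (67 − 1) = 4 · 12 · 66 = 3168.
So there are 3168 such integers.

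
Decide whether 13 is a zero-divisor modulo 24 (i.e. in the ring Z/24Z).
gcd(13, 24) = 1, so 13 is a unit in Z/24Z (it has a multiplicative inverse). A unit cannot be a zero-divisor: if 13·b ≡ 0 then multiplying both sides by 13^(−1) gives b ≡ 0. So 13 is not a zero-divisor.

Final answer: NO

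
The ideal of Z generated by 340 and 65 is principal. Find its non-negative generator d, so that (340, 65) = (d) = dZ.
(340, 65) = (5); d = 5

In the PID Z, (a, b) is generated by gcd(a, b). Compute gcd(340, 65) with the extended Euclidean algorithm, tracking rows (r, s, t) with s·340 + t·65 = r:
  row A: (340, 1, 0)   [1·340 + 0·65 = 340]
  row B: (65, 0, 1)   [0·340 + 1·65 = 65]
  340 = 5·65 + 15   → row C = row A − 5·row B = (15, 1, −5)   [check: 1·340 − 5·65 = 15]
  65 = 4·15 + 5   → row D = row B − 4·row C = (5, −4, 21)   [check: −4·340 + 21·65 = 5]
  15 = 3·5 + 0   → remainder 0, stop. gcd = 5 (last nonzero row D).
So gcd(340, 65) = 5, with Bézout identity −4·340 + 21·65 = 5. Containment (⊇): the Bézout identity exhibits 5 as an element of (340, 65), giving (5) ⊆ (340, 65). Containment (⊆): since 5 | 340 and 5 | 65 (340 = 5·68, 65 = 5·13), every Z-linear combination of 340 and 65 is divisible by 5, so (340, 65) ⊆ (5). Therefore (340, 65) = (5), d = 5.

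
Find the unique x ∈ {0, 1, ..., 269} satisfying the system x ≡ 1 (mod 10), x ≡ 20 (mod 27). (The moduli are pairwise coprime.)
x ≡ 101 (mod 270); the representative in [0, 270) is 101

The moduli 10, 27 are pairwise coprime, so by the CRT there is a unique solution mod 10·27 = 270.
Solve by successive substitution. Start with x ≡ 1 (mod 10).
  Combine with x ≡ 20 (mod 27): write x = 1 + 10·t and require 1 + 10·t ≡ 20 (mod 27), i.e. 10·t ≡ 20 − 1 ≡ 19 (mod 27). Since 10^(−1) ≡ 19 (mod 27), t ≡ 19·19 ≡ 10 (mod 27). So x ≡ 1 + 10·10 = 101 (mod 270).
Unique solution in [0, 270): x = 101.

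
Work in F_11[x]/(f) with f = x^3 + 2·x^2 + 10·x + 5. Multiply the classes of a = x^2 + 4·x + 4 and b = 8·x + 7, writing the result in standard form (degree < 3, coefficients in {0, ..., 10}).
a · b ≡ x^2 + 2·x + 10 (mod f(x))

Multiply as integer polynomials: a · b = 8·x^3 + 39·x^2 + 60·x + 28. Reducing coefficients mod 11: a · b ≡ 8·x^3 + 6·x^2 + 5·x + 6. Now divide by f(x) = x^3 + 2·x^2 + 10·x + 5 in F_11[x], eliminating the leading term at each step:
  leading term 8·x^3: subtract (8)·f(x) = 8·x^3 + 5·x^2 + 3·x + 7, leaving x^2 + 2·x + 10 (coefficients mod 11)
The degree is now < 3, so this is the remainder. Hence a · b ≡ x^2 + 2·x + 10 in F_11[x]/(f).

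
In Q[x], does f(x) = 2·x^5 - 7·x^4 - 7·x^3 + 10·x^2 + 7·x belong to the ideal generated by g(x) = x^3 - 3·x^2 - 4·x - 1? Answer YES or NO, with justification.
In Q[x] the ideal (g) consists of all multiples of g, so f ∈ (g) iff g | f, i.e. iff the remainder of f on division by g is 0. Divide f by g (g is monic, so eliminate the leading term of the running remainder at each step):
  leading term 2·x^5: subtract (2·x^2)·g(x) = 2·x^5 - 6·x^4 - 8·x^3 - 2·x^2, leaving -x^4 + x^3 + 12·x^2 + 7·x
  leading term -x^4: subtract (-x)·g(x) = -x^4 + 3·x^3 + 4·x^2 + x, leaving -2·x^3 + 8·x^2 + 6·x
  leading term -2·x^3: subtract (-2)·g(x) = -2·x^3 + 6·x^2 + 8·x + 2, leaving 2·x^2 - 2·x - 2
The remainder r(x) = 2·x^2 - 2·x - 2 ≠ 0 (and deg r < deg g), so g ∤ f, i.e. f ∉ (g).

Final answer: NO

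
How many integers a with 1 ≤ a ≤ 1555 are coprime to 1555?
The number of a ∈ {1, ..., 1555} with gcd(a, 1555) = 1 is by definition Euler's totient φ(1555). φ is multiplicative, with φ(p^e) = p^e − p^(e−1). Factorise 1555 = 5 · 311. Then
  φ(1555) = (5 − 1) · (311 − 1) = 4 · 310 = 1240.
So there are 1240 such integers.

Final answer: 1240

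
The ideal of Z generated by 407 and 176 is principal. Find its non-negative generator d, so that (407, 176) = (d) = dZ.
In the PID Z, (a, b) is generated by gcd(a, b). Compute gcd(407, 176) with the extended Euclidean algorithm, tracking rows (r, s, t) with s·407 + t·176 = r:
  row A: (407, 1, 0)   [1·407 + 0·176 = 407]
  row B: (176, 0, 1)   [0·407 + 1·176 = 176]
  407 = 2·176 + 55   → row C = row A − 2·row B = (55, 1, −2)   [check: 1·407 − 2·176 = 55]
  176 = 3·55 + 11   → row D = row B − 3·row C = (11, −3, 7)   [check: −3·407 + 7·176 = 11]
  55 = 5·11 + 0   → remainder 0, stop. gcd = 11 (last nonzero row D).
So gcd(407, 176) = 11, with Bézout identity −3·407 + 7·176 = 11. Containment (⊇): the Bézout identity exhibits 11 as an element of (407, 176), giving (11) ⊆ (407, 176). Containment (⊆): since 11 | 407 and 11 | 176 (407 = 11·37, 176 = 11·16), every Z-linear combination of 407 and 176 is divisible by 11, so (407, 176) ⊆ (11). Therefore (407, 176) = (11), d = 11.

Final answer: (407, 176) = (11); d = 11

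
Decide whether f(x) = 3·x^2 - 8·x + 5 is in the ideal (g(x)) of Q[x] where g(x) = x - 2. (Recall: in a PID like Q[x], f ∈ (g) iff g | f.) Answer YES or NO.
In Q[x] the ideal (g) consists of all multiples of g, so f ∈ (g) iff g | f, i.e. iff the remainder of f on division by g is 0. Divide f by g (g is monic, so eliminate the leading term of the running remainder at each step):
  leading term 3·x^2: subtract (3·x)·g(x) = 3·x^2 - 6·x, leaving 5 - 2·x
  leading term -2·x: subtract (-2)·g(x) = 4 - 2·x, leaving 1
The remainder r(x) = 1 ≠ 0 (and deg r < deg g), so g ∤ f, i.e. f ∉ (g).

Final answer: NO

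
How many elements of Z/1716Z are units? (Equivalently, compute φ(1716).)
Z/1716Z has φ(1716) = 480 units

An element a ∈ Z/1716Z is a unit iff gcd(a, 1716) = 1, so the number of units is φ(1716). φ is multiplicative, with φ(p^e) = p^e − p^(e−1). Factorise 1716 = 2^2 · 3 · 11 · 13. Then
  φ(1716) = (2^2 − 2^1) · (3 − 1) · (11 − 1) · (13 − 1) = 2 · 2 · 10 · 12 = 480.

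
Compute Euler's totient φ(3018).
φ is multiplicative, with φ(p^e) = p^e − p^(e−1). Factorise 3018 = 2 · 3 · 503. Then
  φ(3018) = (2 − 1) · (3 − 1) · (503 − 1) = 1 · 2 · 502 = 1004.

Final answer: φ(3018) = 1004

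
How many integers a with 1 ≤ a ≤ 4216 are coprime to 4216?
The number of a ∈ {1, ..., 4216} with gcd(a, 4216) = 1 is by definition Euler's totient φ(4216). φ is multiplicative, with φ(p^e) = p^e − p^(e−1). Factorise 4216 = 2^3 · 17 · 31. Then
  φ(4216) = (2^3 − 2^2) · (17 − 1) · (31 − 1) = 4 · 16 · 30 = 1920.
So there are 1920 such integers.

Final answer: 1920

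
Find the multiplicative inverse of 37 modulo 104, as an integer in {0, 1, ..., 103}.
37^(−1) ≡ 45 (mod 104)

Apply the extended Euclidean algorithm to (104, 37), tracking rows (r, s, t) with s·104 + t·37 = r. Each division r_prev = q·r_cur + r_new produces the new row as (previous row) − q·(current row):
  row A: (104, 1, 0)   [1·104 + 0·37 = 104]
  row B: (37, 0, 1)   [0·104 + 1·37 = 37]
  104 = 2·37 + 30   → row C = row A − 2·row B = (30, 1, −2)   [check: 1·104 − 2·37 = 30]
  37 = 1·30 + 7   → row D = row B − 1·row C = (7, −1, 3)   [check: −1·104 + 3·37 = 7]
  30 = 4·7 + 2   → row E = row C − 4·row D = (2, 5, −14)   [check: 5·104 − 14·37 = 2]
  7 = 3·2 + 1   → row F = row D − 3·row E = (1, −16, 45)   [check: −16·104 + 45·37 = 1]
  2 = 2·1 + 0   → remainder 0, stop. gcd = 1 (last nonzero row F).
The gcd is 1, so 37 is invertible mod 104. The last nonzero row gives −16·104 + 45·37 = 1, so t = 45. So 37^(−1) ≡ 45 (mod 104). Verify: 37 · 45 = 1665 ≡ 1 (mod 104). ✓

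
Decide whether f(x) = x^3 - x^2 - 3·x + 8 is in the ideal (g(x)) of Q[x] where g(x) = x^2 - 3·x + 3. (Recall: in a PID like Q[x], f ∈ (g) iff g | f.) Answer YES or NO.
NO

In Q[x] the ideal (g) consists of all multiples of g, so f ∈ (g) iff g | f, i.e. iff the remainder of f on division by g is 0. Divide f by g (g is monic, so eliminate the leading term of the running remainder at each step):
  leading term x^3: subtract (x)·g(x) = x^3 - 3·x^2 + 3·x, leaving 2·x^2 - 6·x + 8
  leading term 2·x^2: subtract (2)·g(x) = 2·x^2 - 6·x + 6, leaving 2
The remainder r(x) = 2 ≠ 0 (and deg r < deg g), so g ∤ f, i.e. f ∉ (g).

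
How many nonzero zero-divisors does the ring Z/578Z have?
Z/578Z has 305 nonzero zero-divisors

In Z/578Z each nonzero element is either a unit (gcd with 578 is 1) or a zero-divisor (gcd > 1). The number of units is φ(578): factorise 578 = 2 · 17^2, so φ(578) = (2 − 1) · (17^2 − 17^1) = 1 · 272 = 272. The nonzero elements number 578 − 1 = 577. Hence the nonzero zero-divisors number 577 − 272 = 305.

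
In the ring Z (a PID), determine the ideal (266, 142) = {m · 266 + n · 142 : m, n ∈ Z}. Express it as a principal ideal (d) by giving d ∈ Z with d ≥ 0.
In the PID Z, (a, b) is generated by gcd(a, b). Compute gcd(266, 142) with the extended Euclidean algorithm, tracking rows (r, s, t) with s·266 + t·142 = r:
  row A: (266, 1, 0)   [1·266 + 0·142 = 266]
  row B: (142, 0, 1)   [0·266 + 1·142 = 142]
  266 = 1·142 + 124   → row C = row A − 1·row B = (124, 1, −1)   [check: 1·266 − 1·142 = 124]
  142 = 1·124 + 18   → row D = row B − 1·row C = (18, −1, 2)   [check: −1·266 + 2·142 = 18]
  124 = 6·18 + 16   → row E = row C − 6·row D = (16, 7, −13)   [check: 7·266 − 13·142 = 16]
  18 = 1·16 + 2   → row F = row D − 1·row E = (2, −8, 15)   [check: −8·266 + 15·142 = 2]
  16 = 8·2 + 0   → remainder 0, stop. gcd = 2 (last nonzero row F).
So gcd(266, 142) = 2, with Bézout identity −8·266 + 15·142 = 2. Containment (⊇): the Bézout identity exhibits 2 as an element of (266, 142), giving (2) ⊆ (266, 142). Containment (⊆): since 2 | 266 and 2 | 142 (266 = 2·133, 142 = 2·71), every Z-linear combination of 266 and 142 is divisible by 2, so (266, 142) ⊆ (2). Therefore (266, 142) = (2), d = 2.

Final answer: (266, 142) = (2); d = 2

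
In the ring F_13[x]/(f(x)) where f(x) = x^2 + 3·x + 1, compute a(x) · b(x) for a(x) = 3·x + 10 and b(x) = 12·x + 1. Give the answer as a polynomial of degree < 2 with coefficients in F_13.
a · b ≡ 2·x (mod f(x))

Multiply as integer polynomials: a · b = 36·x^2 + 123·x + 10. Reducing coefficients mod 13: a · b ≡ 10·x^2 + 6·x + 10. Now divide by f(x) = x^2 + 3·x + 1 in F_13[x], eliminating the leading term at each step:
  leading term 10·x^2: subtract (10)·f(x) = 10·x^2 + 4·x + 10, leaving 2·x (coefficients mod 13)
The degree is now < 2, so this is the remainder. Hence a · b ≡ 2·x in F_13[x]/(f).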